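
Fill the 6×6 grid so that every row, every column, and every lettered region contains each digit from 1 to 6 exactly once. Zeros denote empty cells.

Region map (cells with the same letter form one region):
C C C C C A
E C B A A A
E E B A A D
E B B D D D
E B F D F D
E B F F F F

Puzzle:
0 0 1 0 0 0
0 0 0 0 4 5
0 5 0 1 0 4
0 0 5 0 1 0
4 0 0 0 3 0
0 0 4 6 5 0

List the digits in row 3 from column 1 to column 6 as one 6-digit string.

253164

R5C3 = 2 (sole candidate).
R5C4 = 5 (sole candidate).
R5C6 = 6 (sole candidate).
R6C6 = 1 (sole candidate).
R5C2 = 1 (sole candidate).
R1C1 = 5 (hidden single in row 1).
R2C1 = 1 (hidden single in row 2).
R4C2 = 4 (hidden single in row 4).
R1C4 = 4 (hidden single in row 1).
R4C1 = 6 (hidden single in row 4).
R3C5 = 6: in region A, 6 can only go here (every other open cell in that region sees a 6).
R1C5 = 2 (sole candidate).
R1C6 = 3 (sole candidate).
R2C4 = 2 (sole candidate).
R3C3 = 3: row 3 has {1,4,5,6}; col 3 has {1,2,4,5}; region has {1,4,5} → only 3 remains.
R4C4 = 3 (sole candidate).
R4C6 = 2 (sole candidate).
R6C2 = 2 (sole candidate).
R1C2 = 6 (sole candidate).
R2C2 = 3 (sole candidate).
R2C3 = 6 (sole candidate).
R3C1 = 2: row 3 has {1,3,4,5,6}; col 1 has {1,4,5,6}; region has {1,4,5,6} → only 2 remains.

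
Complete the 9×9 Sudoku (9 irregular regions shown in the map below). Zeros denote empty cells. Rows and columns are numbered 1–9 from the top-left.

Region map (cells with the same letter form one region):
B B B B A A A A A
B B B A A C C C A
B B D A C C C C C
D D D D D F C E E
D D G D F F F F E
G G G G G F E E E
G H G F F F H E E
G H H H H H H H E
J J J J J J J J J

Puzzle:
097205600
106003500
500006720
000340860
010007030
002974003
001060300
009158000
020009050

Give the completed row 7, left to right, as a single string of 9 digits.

row 3, column 3 = 8: row 3 has {2,5,6,7}; col 3 has {1,2,6,7,9}; region has {1,3,4} → only 8 remains.
row 3, column 4 = 4: row 3 has {2,5,6,7,8}; col 4 has {1,2,3,9}; region has {5,6} → only 4 remains.
row 4, column 3 = 5: row 4 has {3,4,6,8}; col 3 has {1,2,6,7,8,9}; region has {1,3,4,8} → only 5 remains.
row 5, column 3 = 4: row 5 has {1,3,7}; col 3 has {1,2,5,6,7,8,9}; region has {1,2,7,9} → only 4 remains.
row 5, column 4 = 6: row 5 has {1,3,4,7}; col 4 has {1,2,3,4,9}; region has {1,3,4,5,8} → only 6 remains.
row 6, column 7 = 1: row 6 has {2,3,4,7,9}; col 7 has {3,5,6,7,8}; region has {3,6} → only 1 remains.
row 6, column 8 = 8: row 6 has {1,2,3,4,7,9}; col 8 has {2,3,5,6}; region has {1,3,6} → only 8 remains.
row 7, column 1 = 8: row 7 has {1,3,6}; col 1 has {1,5}; region has {1,2,4,7,9} → only 8 remains.
row 7, column 4 = 5: row 7 has {1,3,6,8}; col 4 has {1,2,3,4,6,9}; region has {3,4,6,7} → only 5 remains.
row 7, column 6 = 2: row 7 has {1,3,5,6,8}; col 6 has {3,4,5,6,7,8,9}; region has {3,4,5,6,7} → only 2 remains.
row 9, column 3 = 3: row 9 has {2,5,9}; col 3 has {1,2,4,5,6,7,8,9}; region has {2,5,9} → only 3 remains.
row 9, column 7 = 4: row 9 has {2,3,5,9}; col 7 has {1,3,5,6,7,8}; region has {2,3,5,9} → only 4 remains.
row 1, column 8 = 1: row 1 has {2,5,6,7,9}; col 8 has {2,3,5,6,8}; region has {4,5,6} → only 1 remains.
row 1, column 9 = 8: row 1 has {1,2,5,6,7,9}; col 9 has {3}; region has {1,4,5,6} → only 8 remains.
row 2, column 4 = 7: row 2 has {1,3,5,6}; col 4 has {1,2,3,4,5,6,9}; region has {1,4,5,6,8} → only 7 remains.
row 3, column 2 = 3: row 3 has {2,4,5,6,7,8}; col 2 has {1,2,9}; region has {1,2,5,6,7,9} → only 3 remains.
row 4, column 2 = 7: row 4 has {3,4,5,6,8}; col 2 has {1,2,3,9}; region has {1,3,4,5,6,8} → only 7 remains.
row 4, column 6 = 1: row 4 has {3,4,5,6,7,8}; col 6 has {2,3,4,5,6,7,8,9}; region has {2,3,4,5,6,7} → only 1 remains.
row 5, column 7 = 9: row 5 has {1,3,4,6,7}; col 7 has {1,3,4,5,6,7,8}; region has {1,2,3,4,5,6,7} → only 9 remains.
row 6, column 1 = 6: row 6 has {1,2,3,4,7,8,9}; col 1 has {1,5,8}; region has {1,2,4,7,8,9} → only 6 remains.
row 6, column 2 = 5: row 6 has {1,2,3,4,6,7,8,9}; col 2 has {1,2,3,7,9}; region has {1,2,4,6,7,8,9} → only 5 remains.
row 7, column 2 = 4: row 7 has {1,2,3,5,6,8}; col 2 has {1,2,3,5,7,9}; region has {1,3,5,8,9} → only 4 remains.
row 8, column 1 = 3: row 8 has {1,5,8,9}; col 1 has {1,5,6,8}; region has {1,2,4,5,6,7,8,9} → only 3 remains.
row 8, column 2 = 6: row 8 has {1,3,5,8,9}; col 2 has {1,2,3,4,5,7,9}; region has {1,3,4,5,8,9} → only 6 remains.
row 8, column 7 = 2: row 8 has {1,3,5,6,8,9}; col 7 has {1,3,4,5,6,7,8,9}; region has {1,3,4,5,6,8,9} → only 2 remains.
row 8, column 8 = 7: row 8 has {1,2,3,5,6,8,9}; col 8 has {1,2,3,5,6,8}; region has {1,2,3,4,5,6,8,9} → only 7 remains.
row 8, column 9 = 4: row 8 has {1,2,3,5,6,7,8,9}; col 9 has {3,8}; region has {1,3,6,8} → only 4 remains.
row 9, column 1 = 7: row 9 has {2,3,4,5,9}; col 1 has {1,3,5,6,8}; region has {2,3,4,5,9} → only 7 remains.
row 9, column 4 = 8: row 9 has {2,3,4,5,7,9}; col 4 has {1,2,3,4,5,6,7,9}; region has {2,3,4,5,7,9} → only 8 remains.
row 9, column 5 = 1: row 9 has {2,3,4,5,7,8,9}; col 5 has {4,5,6,7}; region has {2,3,4,5,7,8,9} → only 1 remains.
row 9, column 9 = 6: row 9 has {1,2,3,4,5,7,8,9}; col 9 has {3,4,8}; region has {1,2,3,4,5,7,8,9} → only 6 remains.
row 1, column 1 = 4: row 1 has {1,2,5,6,7,8,9}; col 1 has {1,3,5,6,7,8}; region has {1,2,3,5,6,7,9} → only 4 remains.
row 1, column 5 = 3: row 1 has {1,2,4,5,6,7,8,9}; col 5 has {1,4,5,6,7}; region has {1,4,5,6,7,8} → only 3 remains.
row 2, column 2 = 8: row 2 has {1,3,5,6,7}; col 2 has {1,2,3,4,5,6,7,9}; region has {1,2,3,4,5,6,7,9} → only 8 remains.
row 3, column 5 = 9: row 3 has {2,3,4,5,6,7,8}; col 5 has {1,3,4,5,6,7}; region has {2,3,5,6,7,8} → only 9 remains.
row 3, column 9 = 1: row 3 has {2,3,4,5,6,7,8,9}; col 9 has {3,4,6,8}; region has {2,3,5,6,7,8,9} → only 1 remains.
row 5, column 1 = 2: row 5 has {1,3,4,6,7,9}; col 1 has {1,3,4,5,6,7,8}; region has {1,3,4,5,6,7,8} → only 2 remains.
row 5, column 5 = 8: row 5 has {1,2,3,4,6,7,9}; col 5 has {1,3,4,5,6,7,9}; region has {1,2,3,4,5,6,7,9} → only 8 remains.
row 5, column 9 = 5: row 5 has {1,2,3,4,6,7,8,9}; col 9 has {1,3,4,6,8}; region has {1,3,4,6,8} → only 5 remains.
row 7, column 8 = 9: row 7 has {1,2,3,4,5,6,8}; col 8 has {1,2,3,5,6,7,8}; region has {1,3,4,5,6,8} → only 9 remains.
row 7, column 9 = 7: row 7 has {1,2,3,4,5,6,8,9}; col 9 has {1,3,4,5,6,8}; region has {1,3,4,5,6,8,9} → only 7 remains.

841562397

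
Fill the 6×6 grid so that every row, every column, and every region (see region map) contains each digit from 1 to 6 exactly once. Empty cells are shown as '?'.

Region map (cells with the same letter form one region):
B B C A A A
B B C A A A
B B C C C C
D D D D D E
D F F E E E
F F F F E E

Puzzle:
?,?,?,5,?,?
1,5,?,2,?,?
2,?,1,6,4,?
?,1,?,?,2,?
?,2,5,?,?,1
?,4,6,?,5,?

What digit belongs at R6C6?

2

R2C3 = 3: row 2 has {1,2,5}; col 3 has {1,5,6}; region has {1,4,6} → only 3 remains.
R2C5 = 6: row 2 has {1,2,3,5}; col 5 has {2,4,5}; region has {2,5} → only 6 remains.
R2C6 = 4: row 2 has {1,2,3,5,6}; col 6 has {1}; region has {2,5,6} → only 4 remains.
R3C2 = 3: row 3 has {1,2,4,6}; col 2 has {1,2,4,5}; region has {1,2,5} → only 3 remains.
R3C6 = 5: row 3 has {1,2,3,4,6}; col 6 has {1,4}; region has {1,3,4,6} → only 5 remains.
R4C3 = 4: row 4 has {1,2}; col 3 has {1,3,5,6}; region has {1,2} → only 4 remains.
R4C4 = 3: row 4 has {1,2,4}; col 4 has {2,5,6}; region has {1,2,4} → only 3 remains.
R4C6 = 6: row 4 has {1,2,3,4}; col 6 has {1,4,5}; region has {1,5} → only 6 remains.
R5C1 = 6: row 5 has {1,2,5}; col 1 has {1,2}; region has {1,2,3,4} → only 6 remains.
R5C4 = 4: row 5 has {1,2,5,6}; col 4 has {2,3,5,6}; region has {1,5,6} → only 4 remains.
R5C5 = 3: row 5 has {1,2,4,5,6}; col 5 has {2,4,5,6}; region has {1,4,5,6} → only 3 remains.
R6C1 = 3: row 6 has {4,5,6}; col 1 has {1,2,6}; region has {2,4,5,6} → only 3 remains.
R6C4 = 1: row 6 has {3,4,5,6}; col 4 has {2,3,4,5,6}; region has {2,3,4,5,6} → only 1 remains.
R6C6 = 2: row 6 has {1,3,4,5,6}; col 6 has {1,4,5,6}; region has {1,3,4,5,6} → only 2 remains.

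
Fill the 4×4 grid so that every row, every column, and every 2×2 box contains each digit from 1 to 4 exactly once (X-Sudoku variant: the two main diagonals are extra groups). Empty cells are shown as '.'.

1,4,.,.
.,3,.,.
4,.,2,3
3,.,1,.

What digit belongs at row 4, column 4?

row 1, column 3 = 3 (sole candidate).
row 1, column 4 = 2 (sole candidate).
row 2, column 1 = 2 (sole candidate).
row 2, column 3 = 4 (sole candidate).
row 2, column 4 = 1 (sole candidate).
row 3, column 2 = 1 (sole candidate).
row 4, column 2 = 2 (sole candidate).
row 4, column 4 = 4: row 4 has {1,2,3}; col 4 has {1,2,3}; box has {1,2,3}; main diagonal has {1,2,3} → only 4 remains.

4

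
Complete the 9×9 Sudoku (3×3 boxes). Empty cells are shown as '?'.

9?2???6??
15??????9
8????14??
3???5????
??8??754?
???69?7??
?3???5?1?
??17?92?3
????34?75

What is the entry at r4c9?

r1c9 = 1: in row 1, 1 can only go here (every other open cell in that row sees a 1).
r3c4 = 9: in row 3, 9 can only go here (every other open cell in that row sees a 9).
r3c8 = 5: in row 3, 5 can only go here (every other open cell in that row sees a 5).
r1c4 = 5: in row 1, 5 can only go here (every other open cell in that row sees a 5).
r3c3 = 3: in row 3, 3 can only go here (every other open cell in that row sees a 3).
r5c4 = 3: in row 5, 3 can only go here (every other open cell in that row sees a 3).
r5c2 = 9: in row 5, 9 can only go here (every other open cell in that row sees a 9).
r5c5 = 1: in row 5, 1 can only go here (every other open cell in that row sees a 1).
r6c2 = 1: in row 6, 1 can only go here (every other open cell in that row sees a 1).
r6c8 = 3: in row 6, 3 can only go here (every other open cell in that row sees a 3).
r1c8 = 8: row 1 has {1,2,5,6,9}; col 8 has {1,3,4,5,7}; box has {1,4,5,6,9} → only 8 remains.
r2c7 = 3: row 2 has {1,5,9}; col 7 has {2,4,5,6,7}; box has {1,4,5,6,8,9} → only 3 remains.
r2c8 = 2: row 2 has {1,3,5,9}; col 8 has {1,3,4,5,7,8}; box has {1,3,4,5,6,8,9} → only 2 remains.
r3c9 = 7: row 3 has {1,3,4,5,8,9}; col 9 has {1,3,5,9}; box has {1,2,3,4,5,6,8,9} → only 7 remains.
r8c8 = 6: row 8 has {1,2,3,7,9}; col 8 has {1,2,3,4,5,7,8}; box has {1,2,3,5,7} → only 6 remains.
r1c6 = 3: row 1 has {1,2,5,6,8,9}; col 6 has {1,4,5,7,9}; box has {1,5,9} → only 3 remains.
r3c2 = 6: row 3 has {1,3,4,5,7,8,9}; col 2 has {1,3,5,9}; box has {1,2,3,5,8,9} → only 6 remains.
r3c5 = 2: row 3 has {1,3,4,5,6,7,8,9}; col 5 has {1,3,5,9}; box has {1,3,5,9} → only 2 remains.
r4c8 = 9: row 4 has {3,5}; col 8 has {1,2,3,4,5,6,7,8}; box has {3,4,5,7} → only 9 remains.
r8c5 = 8: row 8 has {1,2,3,6,7,9}; col 5 has {1,2,3,5,9}; box has {3,4,5,7,9} → only 8 remains.
r7c4 = 2: row 7 has {1,3,5}; col 4 has {3,5,6,7,9}; box has {3,4,5,7,8,9} → only 2 remains.
r7c5 = 6: row 7 has {1,2,3,5}; col 5 has {1,2,3,5,8,9}; box has {2,3,4,5,7,8,9} → only 6 remains.
r8c2 = 4: row 8 has {1,2,3,6,7,8,9}; col 2 has {1,3,5,6,9}; box has {1,3} → only 4 remains.
r9c4 = 1: row 9 has {3,4,5,7}; col 4 has {2,3,5,6,7,9}; box has {2,3,4,5,6,7,8,9} → only 1 remains.
r1c2 = 7: row 1 has {1,2,3,5,6,8,9}; col 2 has {1,3,4,5,6,9}; box has {1,2,3,5,6,8,9} → only 7 remains.
r1c5 = 4: row 1 has {1,2,3,5,6,7,8,9}; col 5 has {1,2,3,5,6,8,9}; box has {1,2,3,5,9} → only 4 remains.
r2c3 = 4: row 2 has {1,2,3,5,9}; col 3 has {1,2,3,8}; box has {1,2,3,5,6,7,8,9} → only 4 remains.
r2c4 = 8: row 2 has {1,2,3,4,5,9}; col 4 has {1,2,3,5,6,7,9}; box has {1,2,3,4,5,9} → only 8 remains.
r2c5 = 7: row 2 has {1,2,3,4,5,8,9}; col 5 has {1,2,3,4,5,6,8,9}; box has {1,2,3,4,5,8,9} → only 7 remains.
r2c6 = 6: row 2 has {1,2,3,4,5,7,8,9}; col 6 has {1,3,4,5,7,9}; box has {1,2,3,4,5,7,8,9} → only 6 remains.
r4c2 = 2: row 4 has {3,5,9}; col 2 has {1,3,4,5,6,7,9}; box has {1,3,8,9} → only 2 remains.
r4c4 = 4: row 4 has {2,3,5,9}; col 4 has {1,2,3,5,6,7,8,9}; box has {1,3,5,6,7,9} → only 4 remains.
r4c6 = 8: row 4 has {2,3,4,5,9}; col 6 has {1,3,4,5,6,7,9}; box has {1,3,4,5,6,7,9} → only 8 remains.
r4c7 = 1: row 4 has {2,3,4,5,8,9}; col 7 has {2,3,4,5,6,7}; box has {3,4,5,7,9} → only 1 remains.
r4c9 = 6: row 4 has {1,2,3,4,5,8,9}; col 9 has {1,3,5,7,9}; box has {1,3,4,5,7,9} → only 6 remains.

6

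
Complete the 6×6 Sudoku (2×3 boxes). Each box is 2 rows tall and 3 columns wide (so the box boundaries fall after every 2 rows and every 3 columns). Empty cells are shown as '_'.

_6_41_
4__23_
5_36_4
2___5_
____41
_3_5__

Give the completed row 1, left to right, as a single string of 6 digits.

362415

r1c1 = 3: row 1 has {1,4,6}; col 1 has {2,4,5}; box has {4,6} → only 3 remains.
r1c6 = 5: row 1 has {1,3,4,6}; col 6 has {1,4}; box has {1,2,3,4} → only 5 remains.
r2c6 = 6: row 2 has {2,3,4}; col 6 has {1,4,5}; box has {1,2,3,4,5} → only 6 remains.
r3c2 = 1: row 3 has {3,4,5,6}; col 2 has {3,6}; box has {2,3,5} → only 1 remains.
r3c5 = 2: row 3 has {1,3,4,5,6}; col 5 has {1,3,4,5}; box has {4,5,6} → only 2 remains.
r4c2 = 4: row 4 has {2,5}; col 2 has {1,3,6}; box has {1,2,3,5} → only 4 remains.
r4c3 = 6: row 4 has {2,4,5}; col 3 has {3}; box has {1,2,3,4,5} → only 6 remains.
r4c6 = 3: row 4 has {2,4,5,6}; col 6 has {1,4,5,6}; box has {2,4,5,6} → only 3 remains.
r5c1 = 6: row 5 has {1,4}; col 1 has {2,3,4,5}; box has {3} → only 6 remains.
r5c4 = 3: row 5 has {1,4,6}; col 4 has {2,4,5,6}; box has {1,4,5} → only 3 remains.
r6c1 = 1: row 6 has {3,5}; col 1 has {2,3,4,5,6}; box has {3,6} → only 1 remains.
r6c5 = 6: row 6 has {1,3,5}; col 5 has {1,2,3,4,5}; box has {1,3,4,5} → only 6 remains.
r6c6 = 2: row 6 has {1,3,5,6}; col 6 has {1,3,4,5,6}; box has {1,3,4,5,6} → only 2 remains.
r1c3 = 2: row 1 has {1,3,4,5,6}; col 3 has {3,6}; box has {3,4,6} → only 2 remains.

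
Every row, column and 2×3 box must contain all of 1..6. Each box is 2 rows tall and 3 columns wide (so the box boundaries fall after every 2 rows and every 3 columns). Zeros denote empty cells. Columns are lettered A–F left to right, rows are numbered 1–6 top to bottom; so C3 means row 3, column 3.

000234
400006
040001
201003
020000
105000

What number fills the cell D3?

C1 = 6: row 1 has {2,3,4}; col 3 has {1,5}; box has {4} → only 6 remains.
C3 = 3: row 3 has {1,4}; col 3 has {1,5,6}; box has {1,2,4} → only 3 remains.
C5 = 4: row 5 has {2}; col 3 has {1,3,5,6}; box has {1,2,5} → only 4 remains.
F5 = 5: row 5 has {2,4}; col 6 has {1,3,4,6}; box has {} → only 5 remains.
F6 = 2: row 6 has {1,5}; col 6 has {1,3,4,5,6}; box has {5} → only 2 remains.
A1 = 5: row 1 has {2,3,4,6}; col 1 has {1,2,4}; box has {4,6} → only 5 remains.
B1 = 1: row 1 has {2,3,4,5,6}; col 2 has {2,4}; box has {4,5,6} → only 1 remains.
B2 = 3: row 2 has {4,6}; col 2 has {1,2,4}; box has {1,4,5,6} → only 3 remains.
C2 = 2: row 2 has {3,4,6}; col 3 has {1,3,4,5,6}; box has {1,3,4,5,6} → only 2 remains.
A3 = 6: row 3 has {1,3,4}; col 1 has {1,2,4,5}; box has {1,2,3,4} → only 6 remains.
D3 = 5: row 3 has {1,3,4,6}; col 4 has {2}; box has {1,3} → only 5 remains.

5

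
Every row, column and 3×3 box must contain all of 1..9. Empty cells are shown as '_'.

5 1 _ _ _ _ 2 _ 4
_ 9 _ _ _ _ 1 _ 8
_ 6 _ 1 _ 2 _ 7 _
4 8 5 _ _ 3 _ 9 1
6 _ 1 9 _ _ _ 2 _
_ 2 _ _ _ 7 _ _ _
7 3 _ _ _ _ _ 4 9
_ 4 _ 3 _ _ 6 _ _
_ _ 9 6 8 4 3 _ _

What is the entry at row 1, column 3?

7

row 4, column 4 = 2: row 4 has {1,3,4,5,8,9}; col 4 has {1,3,6,9}; box has {3,7,9} → only 2 remains.
row 4, column 5 = 6: row 4 has {1,2,3,4,5,8,9}; col 5 has {8}; box has {2,3,7,9} → only 6 remains.
row 4, column 7 = 7: row 4 has {1,2,3,4,5,6,8,9}; col 7 has {1,2,3,6}; box has {1,2,9} → only 7 remains.
row 5, column 2 = 7: row 5 has {1,2,6,9}; col 2 has {1,2,3,4,6,8,9}; box has {1,2,4,5,6,8} → only 7 remains.
row 6, column 3 = 3: row 6 has {2,7}; col 3 has {1,5,9}; box has {1,2,4,5,6,7,8} → only 3 remains.
row 7, column 4 = 5: row 7 has {3,4,7,9}; col 4 has {1,2,3,6,9}; box has {3,4,6,8} → only 5 remains.
row 7, column 6 = 1: row 7 has {3,4,5,7,9}; col 6 has {2,3,4,7}; box has {3,4,5,6,8} → only 1 remains.
row 7, column 7 = 8: row 7 has {1,3,4,5,7,9}; col 7 has {1,2,3,6,7}; box has {3,4,6,9} → only 8 remains.
row 8, column 6 = 9: row 8 has {3,4,6}; col 6 has {1,2,3,4,7}; box has {1,3,4,5,6,8} → only 9 remains.
row 9, column 2 = 5: row 9 has {3,4,6,8,9}; col 2 has {1,2,3,4,6,7,8,9}; box has {3,4,7,9} → only 5 remains.
row 9, column 8 = 1: row 9 has {3,4,5,6,8,9}; col 8 has {2,4,7,9}; box has {3,4,6,8,9} → only 1 remains.
row 6, column 1 = 9: row 6 has {2,3,7}; col 1 has {4,5,6,7}; box has {1,2,3,4,5,6,7,8} → only 9 remains.
row 7, column 5 = 2: row 7 has {1,3,4,5,7,8,9}; col 5 has {6,8}; box has {1,3,4,5,6,8,9} → only 2 remains.
row 8, column 5 = 7: row 8 has {3,4,6,9}; col 5 has {2,6,8}; box has {1,2,3,4,5,6,8,9} → only 7 remains.
row 8, column 8 = 5: row 8 has {3,4,6,7,9}; col 8 has {1,2,4,7,9}; box has {1,3,4,6,8,9} → only 5 remains.
row 8, column 9 = 2: row 8 has {3,4,5,6,7,9}; col 9 has {1,4,8,9}; box has {1,3,4,5,6,8,9} → only 2 remains.
row 9, column 1 = 2: row 9 has {1,3,4,5,6,8,9}; col 1 has {4,5,6,7,9}; box has {3,4,5,7,9} → only 2 remains.
row 9, column 9 = 7: row 9 has {1,2,3,4,5,6,8,9}; col 9 has {1,2,4,8,9}; box has {1,2,3,4,5,6,8,9} → only 7 remains.
row 2, column 1 = 3: row 2 has {1,8,9}; col 1 has {2,4,5,6,7,9}; box has {1,5,6,9} → only 3 remains.
row 2, column 8 = 6: row 2 has {1,3,8,9}; col 8 has {1,2,4,5,7,9}; box has {1,2,4,7,8} → only 6 remains.
row 3, column 1 = 8: row 3 has {1,2,6,7}; col 1 has {2,3,4,5,6,7,9}; box has {1,3,5,6,9} → only 8 remains.
row 3, column 3 = 4: row 3 has {1,2,6,7,8}; col 3 has {1,3,5,9}; box has {1,3,5,6,8,9} → only 4 remains.
row 6, column 8 = 8: row 6 has {2,3,7,9}; col 8 has {1,2,4,5,6,7,9}; box has {1,2,7,9} → only 8 remains.
row 7, column 3 = 6: row 7 has {1,2,3,4,5,7,8,9}; col 3 has {1,3,4,5,9}; box has {2,3,4,5,7,9} → only 6 remains.
row 8, column 1 = 1: row 8 has {2,3,4,5,6,7,9}; col 1 has {2,3,4,5,6,7,8,9}; box has {2,3,4,5,6,7,9} → only 1 remains.
row 8, column 3 = 8: row 8 has {1,2,3,4,5,6,7,9}; col 3 has {1,3,4,5,6,9}; box has {1,2,3,4,5,6,7,9} → only 8 remains.
row 1, column 3 = 7: row 1 has {1,2,4,5}; col 3 has {1,3,4,5,6,8,9}; box has {1,3,4,5,6,8,9} → only 7 remains.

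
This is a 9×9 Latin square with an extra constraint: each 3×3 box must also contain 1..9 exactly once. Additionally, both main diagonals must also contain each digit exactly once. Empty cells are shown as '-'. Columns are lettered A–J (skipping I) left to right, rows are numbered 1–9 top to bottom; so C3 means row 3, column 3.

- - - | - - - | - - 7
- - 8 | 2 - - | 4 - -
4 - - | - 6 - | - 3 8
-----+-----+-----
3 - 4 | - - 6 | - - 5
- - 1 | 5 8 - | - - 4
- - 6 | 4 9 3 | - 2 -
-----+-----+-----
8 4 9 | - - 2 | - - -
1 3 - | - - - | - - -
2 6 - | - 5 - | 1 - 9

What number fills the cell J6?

G3 = 5 (sole candidate).
F5 = 7 (sole candidate).
J6 = 1: row 6 has {2,3,4,6,9}; col 9 has {4,5,7,8,9}; box has {2,4,5} → only 1 remains.

1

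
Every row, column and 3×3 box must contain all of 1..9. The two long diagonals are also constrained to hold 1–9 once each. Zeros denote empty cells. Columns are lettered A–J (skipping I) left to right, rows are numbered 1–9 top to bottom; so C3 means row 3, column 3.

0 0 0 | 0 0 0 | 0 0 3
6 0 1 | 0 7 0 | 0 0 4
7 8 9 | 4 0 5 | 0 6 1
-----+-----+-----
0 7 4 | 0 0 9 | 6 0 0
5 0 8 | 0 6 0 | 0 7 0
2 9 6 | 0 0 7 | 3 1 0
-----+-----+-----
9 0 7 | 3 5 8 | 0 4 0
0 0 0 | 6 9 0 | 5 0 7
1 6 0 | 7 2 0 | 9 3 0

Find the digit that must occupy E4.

A1 = 4: row 1 has {3}; col 1 has {1,2,5,6,7,9}; box has {1,6,7,8,9}; main diagonal has {6,7,9} → only 4 remains.
E3 = 3: row 3 has {1,4,5,6,7,8,9}; col 5 has {2,5,6,7,9}; box has {4,5,7} → only 3 remains.
G3 = 2: row 3 has {1,3,4,5,6,7,8,9}; col 7 has {3,5,6,9}; box has {1,3,4,6}; anti-diagonal has {1,3,6,7,9} → only 2 remains.
A4 = 3: row 4 has {4,6,7,9}; col 1 has {1,2,4,5,6,7,9}; box has {2,4,5,6,7,8,9} → only 3 remains.
B5 = 1: row 5 has {5,6,7,8}; col 2 has {6,7,8,9}; box has {2,3,4,5,6,7,8,9} → only 1 remains.
D5 = 2: row 5 has {1,5,6,7,8}; col 4 has {3,4,6,7}; box has {6,7,9} → only 2 remains.
G5 = 4: row 5 has {1,2,5,6,7,8}; col 7 has {2,3,5,6,9}; box has {1,3,6,7} → only 4 remains.
J5 = 9: row 5 has {1,2,4,5,6,7,8}; col 9 has {1,3,4,7}; box has {1,3,4,6,7} → only 9 remains.
B7 = 2: row 7 has {3,4,5,7,8,9}; col 2 has {1,6,7,8,9}; box has {1,6,7,9} → only 2 remains.
G7 = 1: row 7 has {2,3,4,5,7,8,9}; col 7 has {2,3,4,5,6,9}; box has {3,4,5,7,9}; main diagonal has {4,6,7,9} → only 1 remains.
J7 = 6: row 7 has {1,2,3,4,5,7,8,9}; col 9 has {1,3,4,7,9}; box has {1,3,4,5,7,9} → only 6 remains.
A8 = 8: row 8 has {5,6,7,9}; col 1 has {1,2,3,4,5,6,7,9}; box has {1,2,6,7,9} → only 8 remains.
B8 = 4: row 8 has {5,6,7,8,9}; col 2 has {1,2,6,7,8,9}; box has {1,2,6,7,8,9}; anti-diagonal has {1,2,3,6,7,9} → only 4 remains.
C8 = 3: row 8 has {4,5,6,7,8,9}; col 3 has {1,4,6,7,8,9}; box has {1,2,4,6,7,8,9} → only 3 remains.
F8 = 1: row 8 has {3,4,5,6,7,8,9}; col 6 has {5,7,8,9}; box has {2,3,5,6,7,8,9} → only 1 remains.
H8 = 2: row 8 has {1,3,4,5,6,7,8,9}; col 8 has {1,3,4,6,7}; box has {1,3,4,5,6,7,9}; main diagonal has {1,4,6,7,9} → only 2 remains.
C9 = 5: row 9 has {1,2,3,6,7,9}; col 3 has {1,3,4,6,7,8,9}; box has {1,2,3,4,6,7,8,9} → only 5 remains.
F9 = 4: row 9 has {1,2,3,5,6,7,9}; col 6 has {1,5,7,8,9}; box has {1,2,3,5,6,7,8,9} → only 4 remains.
J9 = 8: row 9 has {1,2,3,4,5,6,7,9}; col 9 has {1,3,4,6,7,9}; box has {1,2,3,4,5,6,7,9}; main diagonal has {1,2,4,6,7,9} → only 8 remains.
B1 = 5: row 1 has {3,4}; col 2 has {1,2,4,6,7,8,9}; box has {1,4,6,7,8,9} → only 5 remains.
C1 = 2: row 1 has {3,4,5}; col 3 has {1,3,4,5,6,7,8,9}; box has {1,4,5,6,7,8,9} → only 2 remains.
F1 = 6: row 1 has {2,3,4,5}; col 6 has {1,4,5,7,8,9}; box has {3,4,5,7} → only 6 remains.
B2 = 3: row 2 has {1,4,6,7}; col 2 has {1,2,4,5,6,7,8,9}; box has {1,2,4,5,6,7,8,9}; main diagonal has {1,2,4,6,7,8,9} → only 3 remains.
F2 = 2: row 2 has {1,3,4,6,7}; col 6 has {1,4,5,6,7,8,9}; box has {3,4,5,6,7} → only 2 remains.
G2 = 8: row 2 has {1,2,3,4,6,7}; col 7 has {1,2,3,4,5,6,9}; box has {1,2,3,4,6} → only 8 remains.
H2 = 5: row 2 has {1,2,3,4,6,7,8}; col 8 has {1,2,3,4,6,7}; box has {1,2,3,4,6,8}; anti-diagonal has {1,2,3,4,6,7,9} → only 5 remains.
D4 = 5: row 4 has {3,4,6,7,9}; col 4 has {2,3,4,6,7}; box has {2,6,7,9}; main diagonal has {1,2,3,4,6,7,8,9} → only 5 remains.
H4 = 8: row 4 has {3,4,5,6,7,9}; col 8 has {1,2,3,4,5,6,7}; box has {1,3,4,6,7,9} → only 8 remains.
J4 = 2: row 4 has {3,4,5,6,7,8,9}; col 9 has {1,3,4,6,7,8,9}; box has {1,3,4,6,7,8,9} → only 2 remains.
F5 = 3: row 5 has {1,2,4,5,6,7,8,9}; col 6 has {1,2,4,5,6,7,8,9}; box has {2,5,6,7,9} → only 3 remains.
D6 = 8: row 6 has {1,2,3,6,7,9}; col 4 has {2,3,4,5,6,7}; box has {2,3,5,6,7,9}; anti-diagonal has {1,2,3,4,5,6,7,9} → only 8 remains.
E6 = 4: row 6 has {1,2,3,6,7,8,9}; col 5 has {2,3,5,6,7,9}; box has {2,3,5,6,7,8,9} → only 4 remains.
J6 = 5: row 6 has {1,2,3,4,6,7,8,9}; col 9 has {1,2,3,4,6,7,8,9}; box has {1,2,3,4,6,7,8,9} → only 5 remains.
G1 = 7: row 1 has {2,3,4,5,6}; col 7 has {1,2,3,4,5,6,8,9}; box has {1,2,3,4,5,6,8} → only 7 remains.
H1 = 9: row 1 has {2,3,4,5,6,7}; col 8 has {1,2,3,4,5,6,7,8}; box has {1,2,3,4,5,6,7,8} → only 9 remains.
D2 = 9: row 2 has {1,2,3,4,5,6,7,8}; col 4 has {2,3,4,5,6,7,8}; box has {2,3,4,5,6,7} → only 9 remains.
E4 = 1: row 4 has {2,3,4,5,6,7,8,9}; col 5 has {2,3,4,5,6,7,9}; box has {2,3,4,5,6,7,8,9} → only 1 remains.

1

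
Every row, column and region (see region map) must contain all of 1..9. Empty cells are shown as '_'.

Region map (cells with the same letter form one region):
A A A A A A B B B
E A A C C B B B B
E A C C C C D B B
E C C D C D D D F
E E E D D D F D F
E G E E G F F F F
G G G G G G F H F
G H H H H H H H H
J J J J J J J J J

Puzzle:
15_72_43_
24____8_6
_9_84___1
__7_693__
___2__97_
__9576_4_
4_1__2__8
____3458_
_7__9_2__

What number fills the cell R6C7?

1

R1C6 = 8 (sole candidate).
R1C9 = 9 (sole candidate).
R2C3 = 3 (sole candidate).
R2C8 = 5 (sole candidate).
R3C7 = 6 (sole candidate).
R3C8 = 2 (sole candidate).
R4C1 = 8 (sole candidate).
R4C8 = 1 (sole candidate).
R5C6 = 5 (sole candidate).
R5C9 = 3 (sole candidate).
R6C1 = 3 (sole candidate).
R6C2 = 8 (sole candidate).
R6C7 = 1: row 6 has {3,4,5,6,7,8,9}; col 7 has {2,3,4,5,6,8,9}; region has {3,4,6,8,9} → only 1 remains.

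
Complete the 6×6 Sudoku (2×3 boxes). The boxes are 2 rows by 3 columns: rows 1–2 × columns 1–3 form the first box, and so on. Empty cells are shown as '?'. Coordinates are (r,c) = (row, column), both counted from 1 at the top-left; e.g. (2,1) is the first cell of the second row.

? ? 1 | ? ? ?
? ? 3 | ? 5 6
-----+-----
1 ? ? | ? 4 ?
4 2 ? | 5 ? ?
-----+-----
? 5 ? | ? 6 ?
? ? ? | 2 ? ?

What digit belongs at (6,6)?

5

(2,1) = 2: row 2 has {3,5,6}; col 1 has {1,4}; box has {1,3} → only 2 remains.
(2,2) = 4: row 2 has {2,3,5,6}; col 2 has {2,5}; box has {1,2,3} → only 4 remains.
(2,4) = 1: row 2 has {2,3,4,5,6}; col 4 has {2,5}; box has {5,6} → only 1 remains.
(4,3) = 6: row 4 has {2,4,5}; col 3 has {1,3}; box has {1,2,4} → only 6 remains.
(5,1) = 3: row 5 has {5,6}; col 1 has {1,2,4}; box has {5} → only 3 remains.
(5,4) = 4: row 5 has {3,5,6}; col 4 has {1,2,5}; box has {2,6} → only 4 remains.
(5,6) = 1: row 5 has {3,4,5,6}; col 6 has {6}; box has {2,4,6} → only 1 remains.
(6,1) = 6: row 6 has {2}; col 1 has {1,2,3,4}; box has {3,5} → only 6 remains.
(6,2) = 1: row 6 has {2,6}; col 2 has {2,4,5}; box has {3,5,6} → only 1 remains.
(6,3) = 4: row 6 has {1,2,6}; col 3 has {1,3,6}; box has {1,3,5,6} → only 4 remains.
(6,5) = 3: row 6 has {1,2,4,6}; col 5 has {4,5,6}; box has {1,2,4,6} → only 3 remains.
(6,6) = 5: row 6 has {1,2,3,4,6}; col 6 has {1,6}; box has {1,2,3,4,6} → only 5 remains.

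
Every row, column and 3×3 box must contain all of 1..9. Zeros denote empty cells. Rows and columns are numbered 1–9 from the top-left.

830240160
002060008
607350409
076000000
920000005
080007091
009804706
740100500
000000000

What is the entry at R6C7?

R1C3 = 5 (sole candidate).
R1C6 = 9 (sole candidate).
R1C9 = 7 (sole candidate).
R2C4 = 7 (sole candidate).
R2C6 = 1 (sole candidate).
R2C7 = 3 (sole candidate).
R2C8 = 5 (sole candidate).
R3C2 = 1 (sole candidate).
R3C6 = 8 (sole candidate).
R3C8 = 2 (sole candidate).
R7C2 = 5 (sole candidate).
R9C2 = 6 (sole candidate).
R2C1 = 4 (sole candidate).
R2C2 = 9 (sole candidate).
R5C8 = 7 (hidden single in row 5).
R8C6 = 6 (hidden single in row 8).
R8C5 = 9 (hidden single in row 8).
R5C6 = 3 (sole candidate).
R6C5 = 2 (sole candidate).
R6C7 = 6: row 6 has {1,2,7,8,9}; col 7 has {1,3,4,5,7}; box has {1,5,7,9} → only 6 remains.

6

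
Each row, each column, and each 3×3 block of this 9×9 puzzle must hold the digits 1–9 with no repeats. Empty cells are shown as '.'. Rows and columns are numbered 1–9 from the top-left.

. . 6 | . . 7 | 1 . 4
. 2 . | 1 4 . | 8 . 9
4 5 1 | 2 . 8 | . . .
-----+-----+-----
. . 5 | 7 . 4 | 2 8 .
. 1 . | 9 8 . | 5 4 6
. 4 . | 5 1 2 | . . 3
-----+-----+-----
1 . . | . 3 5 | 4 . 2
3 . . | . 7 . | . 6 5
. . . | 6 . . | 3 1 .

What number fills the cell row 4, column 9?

1

row 1, column 4 = 3: row 1 has {1,4,6,7}; col 4 has {1,2,5,6,7,9}; box has {1,2,4,7,8} → only 3 remains.
row 2, column 1 = 7: row 2 has {1,2,4,8,9}; col 1 has {1,3,4}; box has {1,2,4,5,6} → only 7 remains.
row 2, column 3 = 3: row 2 has {1,2,4,7,8,9}; col 3 has {1,5,6}; box has {1,2,4,5,6,7} → only 3 remains.
row 2, column 6 = 6: row 2 has {1,2,3,4,7,8,9}; col 6 has {2,4,5,7,8}; box has {1,2,3,4,7,8} → only 6 remains.
row 2, column 8 = 5: row 2 has {1,2,3,4,6,7,8,9}; col 8 has {1,4,6,8}; box has {1,4,8,9} → only 5 remains.
row 3, column 5 = 9: row 3 has {1,2,4,5,8}; col 5 has {1,3,4,7,8}; box has {1,2,3,4,6,7,8} → only 9 remains.
row 3, column 9 = 7: row 3 has {1,2,4,5,8,9}; col 9 has {2,3,4,5,6,9}; box has {1,4,5,8,9} → only 7 remains.
row 4, column 5 = 6: row 4 has {2,4,5,7,8}; col 5 has {1,3,4,7,8,9}; box has {1,2,4,5,7,8,9} → only 6 remains.
row 4, column 9 = 1: row 4 has {2,4,5,6,7,8}; col 9 has {2,3,4,5,6,7,9}; box has {2,3,4,5,6,8} → only 1 remains.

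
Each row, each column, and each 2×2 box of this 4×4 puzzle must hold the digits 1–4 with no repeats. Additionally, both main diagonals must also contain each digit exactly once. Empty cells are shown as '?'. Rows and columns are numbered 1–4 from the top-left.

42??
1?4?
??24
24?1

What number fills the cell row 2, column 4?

row 1, column 4 = 3: row 1 has {2,4}; col 4 has {1,4}; box has {4}; anti-diagonal has {2,4} → only 3 remains.
row 2, column 2 = 3: row 2 has {1,4}; col 2 has {2,4}; box has {1,2,4}; main diagonal has {1,2,4} → only 3 remains.
row 2, column 4 = 2: row 2 has {1,3,4}; col 4 has {1,3,4}; box has {3,4} → only 2 remains.

2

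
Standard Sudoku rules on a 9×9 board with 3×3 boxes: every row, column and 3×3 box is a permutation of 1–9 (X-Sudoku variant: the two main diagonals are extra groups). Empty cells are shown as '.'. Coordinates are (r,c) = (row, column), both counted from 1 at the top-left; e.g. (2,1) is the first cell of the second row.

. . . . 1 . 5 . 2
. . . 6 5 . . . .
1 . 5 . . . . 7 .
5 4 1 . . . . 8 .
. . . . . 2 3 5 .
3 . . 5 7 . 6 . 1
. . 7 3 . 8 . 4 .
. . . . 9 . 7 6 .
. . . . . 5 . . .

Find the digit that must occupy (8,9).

5

(4,4) = 9: row 4 has {1,4,5,8}; col 4 has {3,5,6}; box has {2,5,7}; main diagonal has {5,6} → only 9 remains.
(4,7) = 2: row 4 has {1,4,5,8,9}; col 7 has {3,5,6,7}; box has {1,3,5,6,8} → only 2 remains.
(4,9) = 7: row 4 has {1,2,4,5,8,9}; col 9 has {1,2}; box has {1,2,3,5,6,8} → only 7 remains.
(6,6) = 4: row 6 has {1,3,5,6,7}; col 6 has {2,5,8}; box has {2,5,7,9}; main diagonal has {5,6,9} → only 4 remains.
(6,8) = 9: row 6 has {1,3,4,5,6,7}; col 8 has {4,5,6,7,8}; box has {1,2,3,5,6,7,8} → only 9 remains.
(7,7) = 1: row 7 has {3,4,7,8}; col 7 has {2,3,5,6,7}; box has {4,6,7}; main diagonal has {4,5,6,9} → only 1 remains.
(8,6) = 1: row 8 has {6,7,9}; col 6 has {2,4,5,8}; box has {3,5,8,9} → only 1 remains.
(1,8) = 3: row 1 has {1,2,5}; col 8 has {4,5,6,7,8,9}; box has {2,5,7} → only 3 remains.
(2,8) = 1: row 2 has {5,6}; col 8 has {3,4,5,6,7,8,9}; box has {2,3,5,7}; anti-diagonal has {2,5,7} → only 1 remains.
(5,5) = 8: row 5 has {2,3,5}; col 5 has {1,5,7,9}; box has {2,4,5,7,9}; main diagonal has {1,4,5,6,9}; anti-diagonal has {1,2,5,7} → only 8 remains.
(5,9) = 4: row 5 has {2,3,5,8}; col 9 has {1,2,7}; box has {1,2,3,5,6,7,8,9} → only 4 remains.
(8,2) = 3: row 8 has {1,6,7,9}; col 2 has {4}; box has {7}; anti-diagonal has {1,2,5,7,8} → only 3 remains.
(9,8) = 2: row 9 has {5}; col 8 has {1,3,4,5,6,7,8,9}; box has {1,4,6,7} → only 2 remains.
(9,9) = 3: row 9 has {2,5}; col 9 has {1,2,4,7}; box has {1,2,4,6,7}; main diagonal has {1,4,5,6,8,9} → only 3 remains.
(1,1) = 7: row 1 has {1,2,3,5}; col 1 has {1,3,5}; box has {1,5}; main diagonal has {1,3,4,5,6,8,9} → only 7 remains.
(1,6) = 9: row 1 has {1,2,3,5,7}; col 6 has {1,2,4,5,8}; box has {1,5,6} → only 9 remains.
(2,2) = 2: row 2 has {1,5,6}; col 2 has {3,4}; box has {1,5,7}; main diagonal has {1,3,4,5,6,7,8,9} → only 2 remains.
(3,6) = 3: row 3 has {1,5,7}; col 6 has {1,2,4,5,8,9}; box has {1,5,6,9} → only 3 remains.
(4,6) = 6: row 4 has {1,2,4,5,7,8,9}; col 6 has {1,2,3,4,5,8,9}; box has {2,4,5,7,8,9}; anti-diagonal has {1,2,3,5,7,8} → only 6 remains.
(5,4) = 1: row 5 has {2,3,4,5,8}; col 4 has {3,5,6,9}; box has {2,4,5,6,7,8,9} → only 1 remains.
(6,2) = 8: row 6 has {1,3,4,5,6,7,9}; col 2 has {2,3,4}; box has {1,3,4,5} → only 8 remains.
(6,3) = 2: row 6 has {1,3,4,5,6,7,8,9}; col 3 has {1,5,7}; box has {1,3,4,5,8} → only 2 remains.
(1,2) = 6: row 1 has {1,2,3,5,7,9}; col 2 has {2,3,4,8}; box has {1,2,5,7} → only 6 remains.
(2,6) = 7: row 2 has {1,2,5,6}; col 6 has {1,2,3,4,5,6,8,9}; box has {1,3,5,6,9} → only 7 remains.
(3,2) = 9: row 3 has {1,3,5,7}; col 2 has {2,3,4,6,8}; box has {1,2,5,6,7} → only 9 remains.
(3,7) = 4: row 3 has {1,3,5,7,9}; col 7 has {1,2,3,5,6,7}; box has {1,2,3,5,7}; anti-diagonal has {1,2,3,5,6,7,8} → only 4 remains.
(4,5) = 3: row 4 has {1,2,4,5,6,7,8,9}; col 5 has {1,5,7,8,9}; box has {1,2,4,5,6,7,8,9} → only 3 remains.
(5,2) = 7: row 5 has {1,2,3,4,5,8}; col 2 has {2,3,4,6,8,9}; box has {1,2,3,4,5,8} → only 7 remains.
(7,2) = 5: row 7 has {1,3,4,7,8}; col 2 has {2,3,4,6,7,8,9}; box has {3,7} → only 5 remains.
(7,9) = 9: row 7 has {1,3,4,5,7,8}; col 9 has {1,2,3,4,7}; box has {1,2,3,4,6,7} → only 9 remains.
(9,1) = 9: row 9 has {2,3,5}; col 1 has {1,3,5,7}; box has {3,5,7}; anti-diagonal has {1,2,3,4,5,6,7,8} → only 9 remains.
(9,2) = 1: row 9 has {2,3,5,9}; col 2 has {2,3,4,5,6,7,8,9}; box has {3,5,7,9} → only 1 remains.
(9,7) = 8: row 9 has {1,2,3,5,9}; col 7 has {1,2,3,4,5,6,7}; box has {1,2,3,4,6,7,9} → only 8 remains.
(2,7) = 9: row 2 has {1,2,5,6,7}; col 7 has {1,2,3,4,5,6,7,8}; box has {1,2,3,4,5,7} → only 9 remains.
(2,9) = 8: row 2 has {1,2,5,6,7,9}; col 9 has {1,2,3,4,7,9}; box has {1,2,3,4,5,7,9} → only 8 remains.
(3,5) = 2: row 3 has {1,3,4,5,7,9}; col 5 has {1,3,5,7,8,9}; box has {1,3,5,6,7,9} → only 2 remains.
(3,9) = 6: row 3 has {1,2,3,4,5,7,9}; col 9 has {1,2,3,4,7,8,9}; box has {1,2,3,4,5,7,8,9} → only 6 remains.
(5,1) = 6: row 5 has {1,2,3,4,5,7,8}; col 1 has {1,3,5,7,9}; box has {1,2,3,4,5,7,8} → only 6 remains.
(5,3) = 9: row 5 has {1,2,3,4,5,6,7,8}; col 3 has {1,2,5,7}; box has {1,2,3,4,5,6,7,8} → only 9 remains.
(7,1) = 2: row 7 has {1,3,4,5,7,8,9}; col 1 has {1,3,5,6,7,9}; box has {1,3,5,7,9} → only 2 remains.
(7,5) = 6: row 7 has {1,2,3,4,5,7,8,9}; col 5 has {1,2,3,5,7,8,9}; box has {1,3,5,8,9} → only 6 remains.
(8,9) = 5: row 8 has {1,3,6,7,9}; col 9 has {1,2,3,4,6,7,8,9}; box has {1,2,3,4,6,7,8,9} → only 5 remains.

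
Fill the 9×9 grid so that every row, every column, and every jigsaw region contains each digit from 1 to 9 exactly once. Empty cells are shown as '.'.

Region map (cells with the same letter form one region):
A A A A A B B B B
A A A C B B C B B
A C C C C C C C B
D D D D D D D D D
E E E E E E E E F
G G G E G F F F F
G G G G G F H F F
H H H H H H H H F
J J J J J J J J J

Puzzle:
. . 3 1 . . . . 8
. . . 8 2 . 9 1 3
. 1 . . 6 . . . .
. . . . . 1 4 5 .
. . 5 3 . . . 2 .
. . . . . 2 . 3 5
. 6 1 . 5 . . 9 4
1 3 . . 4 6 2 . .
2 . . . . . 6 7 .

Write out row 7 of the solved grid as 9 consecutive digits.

361258794

row 3, column 8 = 4 (sole candidate).
row 8, column 8 = 8 (sole candidate).
row 8, column 9 = 7 (sole candidate).
row 1, column 8 = 6 (sole candidate).
row 3, column 9 = 9 (sole candidate).
row 7, column 6 = 8: row 7 has {1,4,5,6,9}; col 6 has {1,2,6}; region has {2,3,4,5,7,9} → only 8 remains.
row 7, column 7 = 7: row 7 has {1,4,5,6,8,9}; col 7 has {2,4,6,9}; region has {1,2,3,4,6,8} → only 7 remains.
row 8, column 3 = 9 (sole candidate).
row 8, column 4 = 5 (sole candidate).
row 9, column 9 = 1 (sole candidate).
row 1, column 7 = 5 (sole candidate).
row 3, column 7 = 3 (sole candidate).
row 5, column 9 = 6 (sole candidate).
row 6, column 7 = 1 (sole candidate).
row 7, column 1 = 3: row 7 has {1,4,5,6,7,8,9}; col 1 has {1,2}; region has {1,5,6} → only 3 remains.
row 7, column 4 = 2: row 7 has {1,3,4,5,6,7,8,9}; col 4 has {1,3,5,8}; region has {1,3,5,6} → only 2 remains.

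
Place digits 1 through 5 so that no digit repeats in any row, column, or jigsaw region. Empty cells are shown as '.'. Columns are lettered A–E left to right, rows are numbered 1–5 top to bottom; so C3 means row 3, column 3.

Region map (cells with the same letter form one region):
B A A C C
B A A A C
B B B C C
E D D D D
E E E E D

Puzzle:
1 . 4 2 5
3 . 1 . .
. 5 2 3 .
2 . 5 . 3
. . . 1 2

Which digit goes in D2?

5

B1 = 3: row 1 has {1,2,4,5}; col 2 has {5}; region has {1,4} → only 3 remains.
B2 = 2: row 2 has {1,3}; col 2 has {3,5}; region has {1,3,4} → only 2 remains.
D2 = 5: row 2 has {1,2,3}; col 4 has {1,2,3}; region has {1,2,3,4} → only 5 remains.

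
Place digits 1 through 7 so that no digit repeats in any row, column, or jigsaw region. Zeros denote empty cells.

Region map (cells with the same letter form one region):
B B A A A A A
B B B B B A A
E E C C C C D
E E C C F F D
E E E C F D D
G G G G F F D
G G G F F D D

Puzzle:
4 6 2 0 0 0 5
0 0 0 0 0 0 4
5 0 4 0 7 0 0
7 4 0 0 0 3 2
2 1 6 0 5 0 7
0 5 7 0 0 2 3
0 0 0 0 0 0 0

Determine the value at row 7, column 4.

row 3, column 2 = 3 (sole candidate).
row 5, column 4 = 3 (sole candidate).
row 5, column 6 = 4 (sole candidate).
row 7, column 2 = 2 (sole candidate).
row 2, column 2 = 7 (sole candidate).
row 1, column 5 = 3 (hidden single in row 1).
row 2, column 6 = 6 (hidden single in row 2).
row 3, column 6 = 1 (sole candidate).
row 3, column 7 = 6 (sole candidate).
row 4, column 3 = 5 (sole candidate).
row 4, column 4 = 6 (sole candidate).
row 4, column 5 = 1 (sole candidate).
row 7, column 6 = 5 (sole candidate).
row 7, column 7 = 1 (sole candidate).
row 1, column 6 = 7 (sole candidate).
row 2, column 5 = 2 (sole candidate).
row 3, column 4 = 2 (sole candidate).
row 7, column 3 = 3 (sole candidate).
row 1, column 4 = 1 (sole candidate).
row 2, column 3 = 1 (sole candidate).
row 2, column 4 = 5 (sole candidate).
row 6, column 4 = 4 (sole candidate).
row 6, column 5 = 6 (sole candidate).
row 7, column 1 = 6 (sole candidate).
row 7, column 4 = 7: row 7 has {1,2,3,5,6}; col 4 has {1,2,3,4,5,6}; region has {1,2,3,5,6} → only 7 remains.

7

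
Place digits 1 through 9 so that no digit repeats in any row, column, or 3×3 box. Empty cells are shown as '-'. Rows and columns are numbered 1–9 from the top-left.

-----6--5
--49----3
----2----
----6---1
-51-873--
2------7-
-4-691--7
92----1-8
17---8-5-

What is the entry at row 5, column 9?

2

row 2, column 6 = 5 (sole candidate).
row 7, column 7 = 2 (sole candidate).
row 7, column 8 = 3 (sole candidate).
row 2, column 8 = 2 (hidden single in row 2).
row 1, column 3 = 2 (hidden single in row 1).
row 9, column 4 = 2 (hidden single in row 9).
row 5, column 4 = 4 (sole candidate).
row 5, column 1 = 6 (sole candidate).
row 5, column 8 = 9 (sole candidate).
row 5, column 9 = 2: row 5 has {1,3,4,5,6,7,8,9}; col 9 has {1,3,5,7,8}; box has {1,3,7,9} → only 2 remains.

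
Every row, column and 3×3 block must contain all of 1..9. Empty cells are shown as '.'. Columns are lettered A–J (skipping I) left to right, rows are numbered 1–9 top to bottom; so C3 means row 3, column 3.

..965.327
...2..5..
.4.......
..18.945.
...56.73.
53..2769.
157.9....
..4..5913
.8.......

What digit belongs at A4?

7

A1 = 8: row 1 has {2,3,5,6,7,9}; col 1 has {1,5}; box has {4,9} → only 8 remains.
B1 = 1: row 1 has {2,3,5,6,7,8,9}; col 2 has {3,4,5,8}; box has {4,8,9} → only 1 remains.
F1 = 4: row 1 has {1,2,3,5,6,7,8,9}; col 6 has {5,7,9}; box has {2,5,6} → only 4 remains.
E4 = 3: row 4 has {1,4,5,8,9}; col 5 has {2,5,6,9}; box has {2,5,6,7,8,9} → only 3 remains.
J4 = 2: row 4 has {1,3,4,5,8,9}; col 9 has {3,7}; box has {3,4,5,6,7,9} → only 2 remains.
F5 = 1: row 5 has {3,5,6,7}; col 6 has {4,5,7,9}; box has {2,3,5,6,7,8,9} → only 1 remains.
J5 = 8: row 5 has {1,3,5,6,7}; col 9 has {2,3,7}; box has {2,3,4,5,6,7,9} → only 8 remains.
C6 = 8: row 6 has {2,3,5,6,7,9}; col 3 has {1,4,7,9}; box has {1,3,5} → only 8 remains.
D6 = 4: row 6 has {2,3,5,6,7,8,9}; col 4 has {2,5,6,8}; box has {1,2,3,5,6,7,8,9} → only 4 remains.
J6 = 1: row 6 has {2,3,4,5,6,7,8,9}; col 9 has {2,3,7,8}; box has {2,3,4,5,6,7,8,9} → only 1 remains.
D7 = 3: row 7 has {1,5,7,9}; col 4 has {2,4,5,6,8}; box has {5,9} → only 3 remains.
D8 = 7: row 8 has {1,3,4,5,9}; col 4 has {2,3,4,5,6,8}; box has {3,5,9} → only 7 remains.
E8 = 8: row 8 has {1,3,4,5,7,9}; col 5 has {2,3,5,6,9}; box has {3,5,7,9} → only 8 remains.
D9 = 1: row 9 has {8}; col 4 has {2,3,4,5,6,7,8}; box has {3,5,7,8,9} → only 1 remains.
E9 = 4: row 9 has {1,8}; col 5 has {2,3,5,6,8,9}; box has {1,3,5,7,8,9} → only 4 remains.
G9 = 2: row 9 has {1,4,8}; col 7 has {3,4,5,6,7,9}; box has {1,3,9} → only 2 remains.
D3 = 9: row 3 has {4}; col 4 has {1,2,3,4,5,6,7,8}; box has {2,4,5,6} → only 9 remains.
J3 = 6: row 3 has {4,9}; col 9 has {1,2,3,7,8}; box has {2,3,5,7} → only 6 remains.
C5 = 2: row 5 has {1,3,5,6,7,8}; col 3 has {1,4,7,8,9}; box has {1,3,5,8} → only 2 remains.
G7 = 8: row 7 has {1,3,5,7,9}; col 7 has {2,3,4,5,6,7,9}; box has {1,2,3,9} → only 8 remains.
J7 = 4: row 7 has {1,3,5,7,8,9}; col 9 has {1,2,3,6,7,8}; box has {1,2,3,8,9} → only 4 remains.
F9 = 6: row 9 has {1,2,4,8}; col 6 has {1,4,5,7,9}; box has {1,3,4,5,7,8,9} → only 6 remains.
H9 = 7: row 9 has {1,2,4,6,8}; col 8 has {1,2,3,5,9}; box has {1,2,3,4,8,9} → only 7 remains.
J9 = 5: row 9 has {1,2,4,6,7,8}; col 9 has {1,2,3,4,6,7,8}; box has {1,2,3,4,7,8,9} → only 5 remains.
J2 = 9: row 2 has {2,5}; col 9 has {1,2,3,4,5,6,7,8}; box has {2,3,5,6,7} → only 9 remains.
G3 = 1: row 3 has {4,6,9}; col 7 has {2,3,4,5,6,7,8,9}; box has {2,3,5,6,7,9} → only 1 remains.
H3 = 8: row 3 has {1,4,6,9}; col 8 has {1,2,3,5,7,9}; box has {1,2,3,5,6,7,9} → only 8 remains.
B5 = 9: row 5 has {1,2,3,5,6,7,8}; col 2 has {1,3,4,5,8}; box has {1,2,3,5,8} → only 9 remains.
F7 = 2: row 7 has {1,3,4,5,7,8,9}; col 6 has {1,4,5,6,7,9}; box has {1,3,4,5,6,7,8,9} → only 2 remains.
H7 = 6: row 7 has {1,2,3,4,5,7,8,9}; col 8 has {1,2,3,5,7,8,9}; box has {1,2,3,4,5,7,8,9} → only 6 remains.
C9 = 3: row 9 has {1,2,4,5,6,7,8}; col 3 has {1,2,4,7,8,9}; box has {1,4,5,7,8} → only 3 remains.
C2 = 6: row 2 has {2,5,9}; col 3 has {1,2,3,4,7,8,9}; box has {1,4,8,9} → only 6 remains.
H2 = 4: row 2 has {2,5,6,9}; col 8 has {1,2,3,5,6,7,8,9}; box has {1,2,3,5,6,7,8,9} → only 4 remains.
C3 = 5: row 3 has {1,4,6,8,9}; col 3 has {1,2,3,4,6,7,8,9}; box has {1,4,6,8,9} → only 5 remains.
E3 = 7: row 3 has {1,4,5,6,8,9}; col 5 has {2,3,4,5,6,8,9}; box has {2,4,5,6,9} → only 7 remains.
F3 = 3: row 3 has {1,4,5,6,7,8,9}; col 6 has {1,2,4,5,6,7,9}; box has {2,4,5,6,7,9} → only 3 remains.
A5 = 4: row 5 has {1,2,3,5,6,7,8,9}; col 1 has {1,5,8}; box has {1,2,3,5,8,9} → only 4 remains.
A9 = 9: row 9 has {1,2,3,4,5,6,7,8}; col 1 has {1,4,5,8}; box has {1,3,4,5,7,8} → only 9 remains.
B2 = 7: row 2 has {2,4,5,6,9}; col 2 has {1,3,4,5,8,9}; box has {1,4,5,6,8,9} → only 7 remains.
E2 = 1: row 2 has {2,4,5,6,7,9}; col 5 has {2,3,4,5,6,7,8,9}; box has {2,3,4,5,6,7,9} → only 1 remains.
F2 = 8: row 2 has {1,2,4,5,6,7,9}; col 6 has {1,2,3,4,5,6,7,9}; box has {1,2,3,4,5,6,7,9} → only 8 remains.
A3 = 2: row 3 has {1,3,4,5,6,7,8,9}; col 1 has {1,4,5,8,9}; box has {1,4,5,6,7,8,9} → only 2 remains.
B4 = 6: row 4 has {1,2,3,4,5,8,9}; col 2 has {1,3,4,5,7,8,9}; box has {1,2,3,4,5,8,9} → only 6 remains.
A8 = 6: row 8 has {1,3,4,5,7,8,9}; col 1 has {1,2,4,5,8,9}; box has {1,3,4,5,7,8,9} → only 6 remains.
B8 = 2: row 8 has {1,3,4,5,6,7,8,9}; col 2 has {1,3,4,5,6,7,8,9}; box has {1,3,4,5,6,7,8,9} → only 2 remains.
A2 = 3: row 2 has {1,2,4,5,6,7,8,9}; col 1 has {1,2,4,5,6,8,9}; box has {1,2,4,5,6,7,8,9} → only 3 remains.
A4 = 7: row 4 has {1,2,3,4,5,6,8,9}; col 1 has {1,2,3,4,5,6,8,9}; box has {1,2,3,4,5,6,8,9} → only 7 remains.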